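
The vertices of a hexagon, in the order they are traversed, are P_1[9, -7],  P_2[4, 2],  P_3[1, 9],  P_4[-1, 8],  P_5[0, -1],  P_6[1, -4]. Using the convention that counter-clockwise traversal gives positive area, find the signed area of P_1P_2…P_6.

Cross-terms: 46, 34, 17, 1, 1, 29  ⇒  Σ = 128
Signed area = Σ/2 = 64 (positive ⇒ counter-clockwise traversal).

64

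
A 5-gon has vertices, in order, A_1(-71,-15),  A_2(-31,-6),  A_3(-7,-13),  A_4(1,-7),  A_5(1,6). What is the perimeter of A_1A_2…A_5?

|A_1A_2| = √((40)² + (9)²) = √1681 = 41
|A_2A_3| = √((24)² + (-7)²) = √625 = 25
|A_3A_4| = √((8)² + (6)²) = √100 = 10
|A_4A_5| = √((0)² + (13)²) = √169 = 13
|A_5A_1| = √((-72)² + (-21)²) = √5625 = 75
Perimeter = 41 + 25 + 10 + 13 + 75 = 164.

164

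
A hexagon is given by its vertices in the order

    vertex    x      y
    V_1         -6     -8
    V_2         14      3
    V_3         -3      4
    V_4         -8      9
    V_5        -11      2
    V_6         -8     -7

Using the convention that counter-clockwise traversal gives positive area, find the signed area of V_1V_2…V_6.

Apply Gauss's area formula: 2A = Σ (x_i·y_{i+1} − x_{i+1}·y_i), indices taken mod 6.
Cross-terms: 94, 65, 5, 83, 93, 22  ⇒  Σ = 362
Signed area = Σ/2 = 181 (positive ⇒ counter-clockwise traversal).

181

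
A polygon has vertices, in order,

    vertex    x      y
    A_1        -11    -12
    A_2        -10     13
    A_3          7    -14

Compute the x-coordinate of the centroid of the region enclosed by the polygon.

-14/3

Apply the shoelace (surveyor's) formula. First the cross-terms c_i = x_i·y_{i+1} − x_{i+1}·y_i:
  -263, 49, -238  ⇒  2A = -452, A = -226.
Then Σ (x_i + x_{i+1})·c_i = 6328, so x̄ = 6328 / (6·(-226)) = -14/3.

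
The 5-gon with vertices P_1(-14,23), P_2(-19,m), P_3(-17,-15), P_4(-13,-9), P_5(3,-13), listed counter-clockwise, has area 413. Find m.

21

The doubled signed area Σ (x_i y_{i+1} − x_{i+1} y_i) is linear in m.
With m=0 it equals 763; the coefficient of m is 3 (from the two edges through P_2).
So 3·m + 763 = 2·413 = 826 ⇒ m = 21.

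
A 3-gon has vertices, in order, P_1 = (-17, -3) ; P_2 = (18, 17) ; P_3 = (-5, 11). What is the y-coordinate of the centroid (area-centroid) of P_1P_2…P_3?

25/3

Apply the shoelace formula. First the cross-terms c_i = x_i·y_{i+1} − x_{i+1}·y_i:
  -235, 283, 202  ⇒  2A = 250, A = 125.
Then Σ (y_i + y_{i+1})·c_i = 6250, so ȳ = 6250 / (6·125) = 25/3.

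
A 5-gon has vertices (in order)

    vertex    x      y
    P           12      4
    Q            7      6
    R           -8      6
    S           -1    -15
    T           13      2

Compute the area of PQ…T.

Apply the surveyor's formula: 2A = Σ (x_i·y_{i+1} − x_{i+1}·y_i), indices taken mod 5.
Cross-terms: 44, 90, 126, 193, 28  ⇒  Σ = 481
Area = |Σ|/2 = 240.5.

240.5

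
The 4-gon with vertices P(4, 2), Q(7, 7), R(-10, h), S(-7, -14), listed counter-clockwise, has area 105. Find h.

Write out the shoelace sum; only the two edges meeting at R involve h:
2·Area = [(7·h − (-10)·7) + ((-10)·(-14) − (-7)·h)] + 56
       = 14·h + 266 = 210
⇒ h = -4.

-4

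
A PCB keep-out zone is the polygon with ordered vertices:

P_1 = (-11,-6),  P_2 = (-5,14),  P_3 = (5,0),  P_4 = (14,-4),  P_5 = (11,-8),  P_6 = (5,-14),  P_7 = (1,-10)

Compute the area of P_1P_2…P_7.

304

Apply the shoelace (surveyor's) formula: 2A = Σ (x_i·y_{i+1} − x_{i+1}·y_i), indices taken mod 7.
P_1→P_2: (-11)(14) − (-5)(-6) = -184
P_2→P_3: (-5)(0) − (5)(14) = -70
P_3→P_4: (5)(-4) − (14)(0) = -20
P_4→P_5: (14)(-8) − (11)(-4) = -68
P_5→P_6: (11)(-14) − (5)(-8) = -114
P_6→P_7: (5)(-10) − (1)(-14) = -36
P_7→P_1: (1)(-6) − (-11)(-10) = -116
Σ = -608
Area = |Σ|/2 = 304.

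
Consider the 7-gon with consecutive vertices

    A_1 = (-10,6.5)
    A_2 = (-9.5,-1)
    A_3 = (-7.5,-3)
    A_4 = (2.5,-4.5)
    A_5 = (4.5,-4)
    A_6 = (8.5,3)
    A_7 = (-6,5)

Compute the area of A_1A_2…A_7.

Apply the shoelace formula: 2A = Σ (x_i·y_{i+1} − x_{i+1}·y_i), indices taken mod 7.
Σ = (71.75) + (21) + (41.25) + (10.25) + (47.5) + (60.5) + (11) = 263.25
Area = |Σ|/2 = 131.625.

131.625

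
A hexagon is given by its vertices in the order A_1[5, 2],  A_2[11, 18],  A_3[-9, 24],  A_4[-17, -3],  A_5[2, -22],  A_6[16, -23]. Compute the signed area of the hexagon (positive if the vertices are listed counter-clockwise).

881

Apply Gauss's area formula: 2A = Σ (x_i·y_{i+1} − x_{i+1}·y_i), indices taken mod 6.
Σ = (68) + (426) + (435) + (380) + (306) + (147) = 1762
Signed area = Σ/2 = 881 (positive ⇒ counter-clockwise traversal).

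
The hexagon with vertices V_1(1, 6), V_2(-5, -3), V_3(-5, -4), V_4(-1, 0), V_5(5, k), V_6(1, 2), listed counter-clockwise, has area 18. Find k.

The doubled signed area Σ (x_i y_{i+1} − x_{i+1} y_i) is linear in k.
With k=0 it equals 42; the coefficient of k is -2 (from the two edges through V_5).
So -2·k + 42 = 2·18 = 36 ⇒ k = 3.

3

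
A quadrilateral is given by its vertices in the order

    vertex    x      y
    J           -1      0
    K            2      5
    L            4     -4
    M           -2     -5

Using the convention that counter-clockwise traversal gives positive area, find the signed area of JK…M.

-33

Σ = (-5) + (-28) + (-28) + (-5) = -66
Signed area = Σ/2 = -33 (negative ⇒ clockwise traversal).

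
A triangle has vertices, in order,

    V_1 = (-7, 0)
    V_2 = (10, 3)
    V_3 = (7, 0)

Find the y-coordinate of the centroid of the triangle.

Apply the shoelace formula. First the cross-terms c_i = x_i·y_{i+1} − x_{i+1}·y_i:
  -21, -21, 0  ⇒  2A = -42, A = -21.
Then Σ (y_i + y_{i+1})·c_i = -126, so ȳ = -126 / (6·(-21)) = 1.

1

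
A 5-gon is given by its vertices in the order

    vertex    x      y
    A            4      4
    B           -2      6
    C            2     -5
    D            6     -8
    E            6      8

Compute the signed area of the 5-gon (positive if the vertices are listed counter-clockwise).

Apply the shoelace (surveyor's) formula: 2A = Σ (x_i·y_{i+1} − x_{i+1}·y_i), indices taken mod 5.
Cross-terms: 32, -2, 14, 96, -8  ⇒  Σ = 132
Signed area = Σ/2 = 66 (positive ⇒ counter-clockwise traversal).

66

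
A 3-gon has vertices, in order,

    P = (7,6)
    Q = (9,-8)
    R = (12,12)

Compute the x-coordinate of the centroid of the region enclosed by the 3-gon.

Apply the surveyor's formula. First the cross-terms c_i = x_i·y_{i+1} − x_{i+1}·y_i:
  -110, 204, -12  ⇒  2A = 82, A = 41.
Then Σ (x_i + x_{i+1})·c_i = 2296, so x̄ = 2296 / (6·41) = 28/3.

28/3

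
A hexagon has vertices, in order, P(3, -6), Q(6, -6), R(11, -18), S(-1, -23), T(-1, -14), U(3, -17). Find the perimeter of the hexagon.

54

|PQ| = √((3)² + (0)²) = √9 = 3
|QR| = √((5)² + (-12)²) = √169 = 13
|RS| = √((-12)² + (-5)²) = √169 = 13
|ST| = √((0)² + (9)²) = √81 = 9
|TU| = √((4)² + (-3)²) = √25 = 5
|UP| = √((0)² + (11)²) = √121 = 11
Perimeter = 3 + 13 + 13 + 9 + 5 + 11 = 54.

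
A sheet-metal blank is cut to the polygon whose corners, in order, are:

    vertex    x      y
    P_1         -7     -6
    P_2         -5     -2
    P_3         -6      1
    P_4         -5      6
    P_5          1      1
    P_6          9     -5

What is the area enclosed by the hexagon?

89

Apply the shoelace (surveyor's) formula: 2A = Σ (x_i·y_{i+1} − x_{i+1}·y_i), indices taken mod 6.
P_1→P_2: (-7)(-2) − (-5)(-6) = -16
P_2→P_3: (-5)(1) − (-6)(-2) = -17
P_3→P_4: (-6)(6) − (-5)(1) = -31
P_4→P_5: (-5)(1) − (1)(6) = -11
P_5→P_6: (1)(-5) − (9)(1) = -14
P_6→P_1: (9)(-6) − (-7)(-5) = -89
Σ = -178
Area = |Σ|/2 = 89.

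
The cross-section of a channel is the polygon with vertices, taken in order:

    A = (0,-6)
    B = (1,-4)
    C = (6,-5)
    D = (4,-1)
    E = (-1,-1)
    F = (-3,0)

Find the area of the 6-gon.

Apply the shoelace (surveyor's) formula: 2A = Σ (x_i·y_{i+1} − x_{i+1}·y_i), indices taken mod 6.
A→B: (0)(-4) − (1)(-6) = 6
B→C: (1)(-5) − (6)(-4) = 19
C→D: (6)(-1) − (4)(-5) = 14
D→E: (4)(-1) − (-1)(-1) = -5
E→F: (-1)(0) − (-3)(-1) = -3
F→A: (-3)(-6) − (0)(0) = 18
Σ = 49
Area = |Σ|/2 = 24.5.

24.5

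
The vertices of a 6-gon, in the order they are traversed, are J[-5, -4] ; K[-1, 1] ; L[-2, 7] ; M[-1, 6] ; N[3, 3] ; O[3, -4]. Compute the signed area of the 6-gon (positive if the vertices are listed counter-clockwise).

Σ = (-9) + (-5) + (-5) + (-21) + (-21) + (-32) = -93
Signed area = Σ/2 = -46.5 (negative ⇒ clockwise traversal).

-46.5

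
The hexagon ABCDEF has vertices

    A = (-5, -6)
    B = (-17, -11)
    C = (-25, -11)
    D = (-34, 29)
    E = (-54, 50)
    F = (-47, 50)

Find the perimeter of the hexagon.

|AB| = √((-12)² + (-5)²) = √169 = 13
|BC| = √((-8)² + (0)²) = √64 = 8
|CD| = √((-9)² + (40)²) = √1681 = 41
|DE| = √((-20)² + (21)²) = √841 = 29
|EF| = √((7)² + (0)²) = √49 = 7
|FA| = √((42)² + (-56)²) = √4900 = 70
Perimeter = 13 + 8 + 41 + 29 + 7 + 70 = 168.

168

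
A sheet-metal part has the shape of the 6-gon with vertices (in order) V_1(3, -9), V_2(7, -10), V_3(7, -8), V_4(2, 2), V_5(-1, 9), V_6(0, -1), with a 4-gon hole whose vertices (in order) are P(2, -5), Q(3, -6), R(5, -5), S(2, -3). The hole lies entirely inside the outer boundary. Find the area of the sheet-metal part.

46

Outer boundary:
V_1→V_2: (3)(-10) − (7)(-9) = 33
V_2→V_3: (7)(-8) − (7)(-10) = 14
V_3→V_4: (7)(2) − (2)(-8) = 30
V_4→V_5: (2)(9) − (-1)(2) = 20
V_5→V_6: (-1)(-1) − (0)(9) = 1
V_6→V_1: (0)(-9) − (3)(-1) = 3
Σ = 101
Area = |Σ|/2 = 50.5.
Hole:
P→Q: (2)(-6) − (3)(-5) = 3
Q→R: (3)(-5) − (5)(-6) = 15
R→S: (5)(-3) − (2)(-5) = -5
S→P: (2)(-5) − (2)(-3) = -4
Σ = 9
Area = |Σ|/2 = 4.5.
Net area = 50.5 − 4.5 = 46.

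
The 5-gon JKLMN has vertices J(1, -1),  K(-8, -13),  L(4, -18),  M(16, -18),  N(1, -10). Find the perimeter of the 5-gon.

|JK| = √((-9)² + (-12)²) = √225 = 15
|KL| = √((12)² + (-5)²) = √169 = 13
|LM| = √((12)² + (0)²) = √144 = 12
|MN| = √((-15)² + (8)²) = √289 = 17
|NJ| = √((0)² + (9)²) = √81 = 9
Perimeter = 15 + 13 + 12 + 17 + 9 = 66.

66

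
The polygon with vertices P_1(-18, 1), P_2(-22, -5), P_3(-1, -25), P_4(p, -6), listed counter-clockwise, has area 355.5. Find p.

The doubled signed area Σ (x_i y_{i+1} − x_{i+1} y_i) is linear in p.
With p=0 it equals 555; the coefficient of p is 26 (from the two edges through P_4).
So 26·p + 555 = 2·355.5 = 711 ⇒ p = 6.

6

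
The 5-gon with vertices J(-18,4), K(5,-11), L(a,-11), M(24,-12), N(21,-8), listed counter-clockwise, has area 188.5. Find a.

10

Write out the shoelace sum; only the two edges meeting at L involve a:
2·Area = [(5·(-11) − a·(-11)) + (a·(-12) − 24·(-11))] + 178
       = -1·a + 387 = 377
⇒ a = 10.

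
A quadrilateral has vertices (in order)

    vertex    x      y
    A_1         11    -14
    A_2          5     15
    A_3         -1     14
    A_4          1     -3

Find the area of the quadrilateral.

Apply Gauss's area formula: 2A = Σ (x_i·y_{i+1} − x_{i+1}·y_i), indices taken mod 4.
Cross-terms: 235, 85, -11, 19  ⇒  Σ = 328
Area = |Σ|/2 = 164.

164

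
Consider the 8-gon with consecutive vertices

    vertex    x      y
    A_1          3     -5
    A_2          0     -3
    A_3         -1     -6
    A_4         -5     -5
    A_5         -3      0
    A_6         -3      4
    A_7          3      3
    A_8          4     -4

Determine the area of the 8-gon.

Apply the shoelace (surveyor's) formula: 2A = Σ (x_i·y_{i+1} − x_{i+1}·y_i), indices taken mod 8.
A_1→A_2: (3)(-3) − (0)(-5) = -9
A_2→A_3: (0)(-6) − (-1)(-3) = -3
A_3→A_4: (-1)(-5) − (-5)(-6) = -25
A_4→A_5: (-5)(0) − (-3)(-5) = -15
A_5→A_6: (-3)(4) − (-3)(0) = -12
A_6→A_7: (-3)(3) − (3)(4) = -21
A_7→A_8: (3)(-4) − (4)(3) = -24
A_8→A_1: (4)(-5) − (3)(-4) = -8
Σ = -117
Area = |Σ|/2 = 58.5.

58.5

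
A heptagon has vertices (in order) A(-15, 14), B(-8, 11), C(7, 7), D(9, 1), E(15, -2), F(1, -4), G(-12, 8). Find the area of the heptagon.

210.5

Apply Gauss's area formula: 2A = Σ (x_i·y_{i+1} − x_{i+1}·y_i), indices taken mod 7.
Cross-terms: -53, -133, -56, -33, -58, -40, -48  ⇒  Σ = -421
Area = |Σ|/2 = 210.5.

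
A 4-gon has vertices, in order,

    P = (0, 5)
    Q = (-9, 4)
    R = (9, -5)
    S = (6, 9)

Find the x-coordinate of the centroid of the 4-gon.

Apply the shoelace (surveyor's) formula. First the cross-terms c_i = x_i·y_{i+1} − x_{i+1}·y_i:
  45, 9, 111, 30  ⇒  2A = 195, A = 97.5.
Then Σ (x_i + x_{i+1})·c_i = 1440, so x̄ = 1440 / (6·97.5) = 32/13.

32/13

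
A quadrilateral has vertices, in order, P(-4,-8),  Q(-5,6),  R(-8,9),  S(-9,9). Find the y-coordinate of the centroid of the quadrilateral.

443/168

Apply the surveyor's formula. First the cross-terms c_i = x_i·y_{i+1} − x_{i+1}·y_i:
  -64, 3, 9, 108  ⇒  2A = 56, A = 28.
Then Σ (y_i + y_{i+1})·c_i = 443, so ȳ = 443 / (6·28) = 443/168.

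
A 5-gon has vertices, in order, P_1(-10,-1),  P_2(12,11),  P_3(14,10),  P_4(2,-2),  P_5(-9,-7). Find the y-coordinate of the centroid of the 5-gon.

62/39

Apply Gauss's area formula. First the cross-terms c_i = x_i·y_{i+1} − x_{i+1}·y_i:
  -98, -34, -48, -32, -61  ⇒  2A = -273, A = -136.5.
Then Σ (y_i + y_{i+1})·c_i = -1302, so ȳ = -1302 / (6·(-136.5)) = 62/39.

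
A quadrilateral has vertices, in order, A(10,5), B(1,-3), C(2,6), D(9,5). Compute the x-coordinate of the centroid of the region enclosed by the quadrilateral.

116/27

Apply Gauss's area formula. First the cross-terms c_i = x_i·y_{i+1} − x_{i+1}·y_i:
  -35, 12, -44, -5  ⇒  2A = -72, A = -36.
Then Σ (x_i + x_{i+1})·c_i = -928, so x̄ = -928 / (6·(-36)) = 116/27.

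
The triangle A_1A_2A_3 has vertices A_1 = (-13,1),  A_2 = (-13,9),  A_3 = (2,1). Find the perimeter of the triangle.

40

|A_1A_2| = √((0)² + (8)²) = √64 = 8
|A_2A_3| = √((15)² + (-8)²) = √289 = 17
|A_3A_1| = √((-15)² + (0)²) = √225 = 15
Perimeter = 8 + 17 + 15 = 40.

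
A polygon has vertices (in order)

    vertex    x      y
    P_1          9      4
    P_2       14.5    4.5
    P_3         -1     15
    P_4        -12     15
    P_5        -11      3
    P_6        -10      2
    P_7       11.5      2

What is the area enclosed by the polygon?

Apply the shoelace formula: 2A = Σ (x_i·y_{i+1} − x_{i+1}·y_i), indices taken mod 7.
Cross-terms: -17.5, 222, 165, 129, 8, -43, 28  ⇒  Σ = 491.5
Area = |Σ|/2 = 245.75.

245.75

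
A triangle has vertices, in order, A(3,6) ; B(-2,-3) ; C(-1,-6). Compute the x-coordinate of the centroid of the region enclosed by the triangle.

Apply the shoelace (surveyor's) formula. First the cross-terms c_i = x_i·y_{i+1} − x_{i+1}·y_i:
  3, 9, 12  ⇒  2A = 24, A = 12.
Then Σ (x_i + x_{i+1})·c_i = 0, so x̄ = 0 / (6·12) = 0.

0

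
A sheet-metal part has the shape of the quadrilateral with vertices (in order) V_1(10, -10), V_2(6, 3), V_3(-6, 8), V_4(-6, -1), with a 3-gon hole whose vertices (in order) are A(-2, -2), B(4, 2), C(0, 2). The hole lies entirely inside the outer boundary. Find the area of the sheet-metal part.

132

Outer boundary:
Apply Gauss's area formula: 2A = Σ (x_i·y_{i+1} − x_{i+1}·y_i), indices taken mod 4.
V_1→V_2: (10)(3) − (6)(-10) = 90
V_2→V_3: (6)(8) − (-6)(3) = 66
V_3→V_4: (-6)(-1) − (-6)(8) = 54
V_4→V_1: (-6)(-10) − (10)(-1) = 70
Σ = 280
Area = |Σ|/2 = 140.
Hole:
Σ = (4) + (8) + (4) = 16
Area = |Σ|/2 = 8.
Net area = 140 − 8 = 132.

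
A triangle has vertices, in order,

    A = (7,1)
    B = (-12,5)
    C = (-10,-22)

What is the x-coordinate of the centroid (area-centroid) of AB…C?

-5

Apply the surveyor's formula. First the cross-terms c_i = x_i·y_{i+1} − x_{i+1}·y_i:
  47, 314, 144  ⇒  2A = 505, A = 252.5.
Then Σ (x_i + x_{i+1})·c_i = -7575, so x̄ = -7575 / (6·252.5) = -5.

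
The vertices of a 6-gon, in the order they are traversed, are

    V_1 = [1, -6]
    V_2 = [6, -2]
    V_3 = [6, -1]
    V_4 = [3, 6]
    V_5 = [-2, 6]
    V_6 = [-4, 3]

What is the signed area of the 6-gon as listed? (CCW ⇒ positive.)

Σ = (34) + (6) + (39) + (30) + (18) + (21) = 148
Signed area = Σ/2 = 74 (positive ⇒ counter-clockwise traversal).

74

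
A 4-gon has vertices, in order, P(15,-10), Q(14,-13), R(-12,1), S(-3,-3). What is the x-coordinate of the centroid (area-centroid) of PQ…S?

Apply the surveyor's formula. First the cross-terms c_i = x_i·y_{i+1} − x_{i+1}·y_i:
  -55, -142, 39, 75  ⇒  2A = -83, A = -41.5.
Then Σ (x_i + x_{i+1})·c_i = -1564, so x̄ = -1564 / (6·(-41.5)) = 1564/249.

1564/249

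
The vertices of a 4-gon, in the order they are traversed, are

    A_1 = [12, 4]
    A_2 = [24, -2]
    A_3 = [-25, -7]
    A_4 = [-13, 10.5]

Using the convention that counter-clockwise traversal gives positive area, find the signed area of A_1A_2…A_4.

Apply the shoelace (surveyor's) formula: 2A = Σ (x_i·y_{i+1} − x_{i+1}·y_i), indices taken mod 4.
Σ = (-120) + (-218) + (-353.5) + (-178) = -869.5
Signed area = Σ/2 = -434.75 (negative ⇒ clockwise traversal).

-434.75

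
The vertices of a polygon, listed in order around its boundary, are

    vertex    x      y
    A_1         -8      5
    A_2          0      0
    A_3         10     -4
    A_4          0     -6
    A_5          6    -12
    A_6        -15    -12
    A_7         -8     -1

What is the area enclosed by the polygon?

Σ = (0) + (0) + (-60) + (36) + (-252) + (-81) + (-48) = -405
Area = |Σ|/2 = 202.5.

202.5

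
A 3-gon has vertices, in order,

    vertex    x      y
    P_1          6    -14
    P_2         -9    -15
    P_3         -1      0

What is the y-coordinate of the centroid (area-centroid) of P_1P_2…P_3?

-29/3

Apply the surveyor's formula. First the cross-terms c_i = x_i·y_{i+1} − x_{i+1}·y_i:
  -216, -15, 14  ⇒  2A = -217, A = -108.5.
Then Σ (y_i + y_{i+1})·c_i = 6293, so ȳ = 6293 / (6·(-108.5)) = -29/3.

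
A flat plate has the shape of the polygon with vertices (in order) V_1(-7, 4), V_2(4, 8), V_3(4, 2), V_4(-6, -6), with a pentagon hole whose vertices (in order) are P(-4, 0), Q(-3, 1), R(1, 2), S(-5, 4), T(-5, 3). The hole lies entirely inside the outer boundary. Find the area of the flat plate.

77

Outer boundary:
Apply the surveyor's formula: 2A = Σ (x_i·y_{i+1} − x_{i+1}·y_i), indices taken mod 4.
Σ = (-72) + (-24) + (-12) + (-66) = -174
Area = |Σ|/2 = 87.
Hole:
Cross-terms: -4, -7, 14, 5, 12  ⇒  Σ = 20
Area = |Σ|/2 = 10.
Net area = 87 − 10 = 77.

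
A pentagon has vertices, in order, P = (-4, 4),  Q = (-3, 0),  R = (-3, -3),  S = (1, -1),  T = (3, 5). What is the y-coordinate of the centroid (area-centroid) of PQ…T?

317/201

Apply the surveyor's formula. First the cross-terms c_i = x_i·y_{i+1} − x_{i+1}·y_i:
  12, 9, 6, 8, 32  ⇒  2A = 67, A = 33.5.
Then Σ (y_i + y_{i+1})·c_i = 317, so ȳ = 317 / (6·33.5) = 317/201.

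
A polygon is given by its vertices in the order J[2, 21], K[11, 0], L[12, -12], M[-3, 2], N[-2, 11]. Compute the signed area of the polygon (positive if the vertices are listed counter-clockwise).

-234

Apply the surveyor's formula: 2A = Σ (x_i·y_{i+1} − x_{i+1}·y_i), indices taken mod 5.
Σ = (-231) + (-132) + (-12) + (-29) + (-64) = -468
Signed area = Σ/2 = -234 (negative ⇒ clockwise traversal).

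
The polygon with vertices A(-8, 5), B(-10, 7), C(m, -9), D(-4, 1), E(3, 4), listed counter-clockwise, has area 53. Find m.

Write out the shoelace sum; only the two edges meeting at C involve m:
2·Area = [((-10)·(-9) − m·7) + (m·1 − (-4)·(-9))] + 22
       = -6·m + 76 = 106
⇒ m = -5.

-5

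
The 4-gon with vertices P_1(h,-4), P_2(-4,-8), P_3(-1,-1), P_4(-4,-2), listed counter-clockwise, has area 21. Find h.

The doubled signed area Σ (x_i y_{i+1} − x_{i+1} y_i) is linear in h.
With h=0 it equals -6; the coefficient of h is -6 (from the two edges through P_1).
So -6·h + -6 = 2·21 = 42 ⇒ h = -8.

-8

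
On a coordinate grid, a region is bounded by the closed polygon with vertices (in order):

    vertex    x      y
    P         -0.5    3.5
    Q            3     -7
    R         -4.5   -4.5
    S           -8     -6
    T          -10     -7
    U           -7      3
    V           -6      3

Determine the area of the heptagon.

Apply the shoelace (surveyor's) formula: 2A = Σ (x_i·y_{i+1} − x_{i+1}·y_i), indices taken mod 7.
P→Q: (-0.5)(-7) − (3)(3.5) = -7
Q→R: (3)(-4.5) − (-4.5)(-7) = -45
R→S: (-4.5)(-6) − (-8)(-4.5) = -9
S→T: (-8)(-7) − (-10)(-6) = -4
T→U: (-10)(3) − (-7)(-7) = -79
U→V: (-7)(3) − (-6)(3) = -3
V→P: (-6)(3.5) − (-0.5)(3) = -19.5
Σ = -166.5
Area = |Σ|/2 = 83.25.

83.25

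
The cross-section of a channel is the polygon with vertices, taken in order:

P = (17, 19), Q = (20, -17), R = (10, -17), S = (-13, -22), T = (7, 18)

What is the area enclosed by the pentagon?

766.5

Apply the shoelace formula: 2A = Σ (x_i·y_{i+1} − x_{i+1}·y_i), indices taken mod 5.
Cross-terms: -669, -170, -441, -80, -173  ⇒  Σ = -1533
Area = |Σ|/2 = 766.5.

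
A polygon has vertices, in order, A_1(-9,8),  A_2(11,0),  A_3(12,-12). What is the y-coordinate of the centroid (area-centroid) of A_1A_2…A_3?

-4/3

Apply Gauss's area formula. First the cross-terms c_i = x_i·y_{i+1} − x_{i+1}·y_i:
  -88, -132, -12  ⇒  2A = -232, A = -116.
Then Σ (y_i + y_{i+1})·c_i = 928, so ȳ = 928 / (6·(-116)) = -4/3.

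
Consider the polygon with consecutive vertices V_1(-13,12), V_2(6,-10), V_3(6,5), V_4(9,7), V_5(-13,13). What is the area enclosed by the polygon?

Σ = (58) + (90) + (-3) + (208) + (13) = 366
Area = |Σ|/2 = 183.

183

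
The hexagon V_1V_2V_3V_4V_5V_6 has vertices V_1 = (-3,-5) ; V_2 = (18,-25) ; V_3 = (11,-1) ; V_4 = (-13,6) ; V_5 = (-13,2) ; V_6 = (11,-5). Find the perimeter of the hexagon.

|V_1V_2| = √((21)² + (-20)²) = √841 = 29
|V_2V_3| = √((-7)² + (24)²) = √625 = 25
|V_3V_4| = √((-24)² + (7)²) = √625 = 25
|V_4V_5| = √((0)² + (-4)²) = √16 = 4
|V_5V_6| = √((24)² + (-7)²) = √625 = 25
|V_6V_1| = √((-14)² + (0)²) = √196 = 14
Perimeter = 29 + 25 + 25 + 4 + 25 + 14 = 122.

122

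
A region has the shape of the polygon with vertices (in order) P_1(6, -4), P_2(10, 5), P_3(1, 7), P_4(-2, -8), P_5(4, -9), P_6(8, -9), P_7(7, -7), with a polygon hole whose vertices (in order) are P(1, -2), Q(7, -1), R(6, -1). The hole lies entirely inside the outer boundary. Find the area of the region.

123.5

Outer boundary:
Apply Gauss's area formula: 2A = Σ (x_i·y_{i+1} − x_{i+1}·y_i), indices taken mod 7.
Σ = (70) + (65) + (6) + (50) + (36) + (7) + (14) = 248
Area = |Σ|/2 = 124.
Hole:
Apply the surveyor's formula: 2A = Σ (x_i·y_{i+1} − x_{i+1}·y_i), indices taken mod 3.
Σ = (13) + (-1) + (-11) = 1
Area = |Σ|/2 = 0.5.
Net area = 124 − 0.5 = 123.5.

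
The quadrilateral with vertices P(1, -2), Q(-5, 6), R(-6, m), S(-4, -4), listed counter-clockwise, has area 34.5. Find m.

Write out the shoelace sum; only the two edges meeting at R involve m:
2·Area = [((-5)·m − (-6)·6) + ((-6)·(-4) − (-4)·m)] + 8
       = -1·m + 68 = 69
⇒ m = -1.

-1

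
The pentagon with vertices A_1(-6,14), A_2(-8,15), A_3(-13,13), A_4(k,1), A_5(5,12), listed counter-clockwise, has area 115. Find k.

7

The doubled signed area Σ (x_i y_{i+1} − x_{i+1} y_i) is linear in k.
With k=0 it equals 237; the coefficient of k is -1 (from the two edges through A_4).
So -1·k + 237 = 2·115 = 230 ⇒ k = 7.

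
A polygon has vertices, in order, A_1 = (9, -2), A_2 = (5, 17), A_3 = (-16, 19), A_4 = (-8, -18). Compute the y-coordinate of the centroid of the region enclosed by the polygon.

597/164

Apply the surveyor's formula. First the cross-terms c_i = x_i·y_{i+1} − x_{i+1}·y_i:
  163, 367, 440, 178  ⇒  2A = 1148, A = 574.
Then Σ (y_i + y_{i+1})·c_i = 12537, so ȳ = 12537 / (6·574) = 597/164.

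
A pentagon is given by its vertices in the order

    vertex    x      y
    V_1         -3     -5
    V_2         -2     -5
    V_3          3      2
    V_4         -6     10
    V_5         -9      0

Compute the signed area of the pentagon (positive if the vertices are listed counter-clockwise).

Apply the shoelace formula: 2A = Σ (x_i·y_{i+1} − x_{i+1}·y_i), indices taken mod 5.
Σ = (5) + (11) + (42) + (90) + (45) = 193
Signed area = Σ/2 = 96.5 (positive ⇒ counter-clockwise traversal).

96.5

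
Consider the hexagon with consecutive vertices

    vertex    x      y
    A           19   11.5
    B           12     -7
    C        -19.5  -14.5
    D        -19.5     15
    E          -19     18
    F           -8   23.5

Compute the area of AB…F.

1031.875

Apply the surveyor's formula: 2A = Σ (x_i·y_{i+1} − x_{i+1}·y_i), indices taken mod 6.
A→B: (19)(-7) − (12)(11.5) = -271
B→C: (12)(-14.5) − (-19.5)(-7) = -310.5
C→D: (-19.5)(15) − (-19.5)(-14.5) = -575.25
D→E: (-19.5)(18) − (-19)(15) = -66
E→F: (-19)(23.5) − (-8)(18) = -302.5
F→A: (-8)(11.5) − (19)(23.5) = -538.5
Σ = -2063.75
Area = |Σ|/2 = 1031.875.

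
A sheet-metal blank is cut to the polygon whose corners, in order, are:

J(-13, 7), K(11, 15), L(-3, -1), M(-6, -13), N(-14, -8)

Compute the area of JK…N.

Apply the surveyor's formula: 2A = Σ (x_i·y_{i+1} − x_{i+1}·y_i), indices taken mod 5.
J→K: (-13)(15) − (11)(7) = -272
K→L: (11)(-1) − (-3)(15) = 34
L→M: (-3)(-13) − (-6)(-1) = 33
M→N: (-6)(-8) − (-14)(-13) = -134
N→J: (-14)(7) − (-13)(-8) = -202
Σ = -541
Area = |Σ|/2 = 270.5.

270.5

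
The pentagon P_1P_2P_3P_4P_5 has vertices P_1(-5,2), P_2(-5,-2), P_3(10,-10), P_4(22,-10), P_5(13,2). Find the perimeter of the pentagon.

66

|P_1P_2| = √((0)² + (-4)²) = √16 = 4
|P_2P_3| = √((15)² + (-8)²) = √289 = 17
|P_3P_4| = √((12)² + (0)²) = √144 = 12
|P_4P_5| = √((-9)² + (12)²) = √225 = 15
|P_5P_1| = √((-18)² + (0)²) = √324 = 18
Perimeter = 4 + 17 + 12 + 15 + 18 = 66.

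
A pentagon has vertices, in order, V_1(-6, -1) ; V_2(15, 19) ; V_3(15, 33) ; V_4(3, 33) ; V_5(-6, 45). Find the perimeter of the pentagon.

116

|V_1V_2| = √((21)² + (20)²) = √841 = 29
|V_2V_3| = √((0)² + (14)²) = √196 = 14
|V_3V_4| = √((-12)² + (0)²) = √144 = 12
|V_4V_5| = √((-9)² + (12)²) = √225 = 15
|V_5V_1| = √((0)² + (-46)²) = √2116 = 46
Perimeter = 29 + 14 + 12 + 15 + 46 = 116.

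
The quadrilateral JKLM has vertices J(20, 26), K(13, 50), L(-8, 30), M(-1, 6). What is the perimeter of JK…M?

108

|JK| = √((-7)² + (24)²) = √625 = 25
|KL| = √((-21)² + (-20)²) = √841 = 29
|LM| = √((7)² + (-24)²) = √625 = 25
|MJ| = √((21)² + (20)²) = √841 = 29
Perimeter = 25 + 29 + 25 + 29 = 108.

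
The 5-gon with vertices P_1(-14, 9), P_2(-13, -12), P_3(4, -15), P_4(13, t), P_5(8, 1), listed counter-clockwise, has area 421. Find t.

-5

Write out the shoelace sum; only the two edges meeting at P_4 involve t:
2·Area = [(4·t − 13·(-15)) + (13·1 − 8·t)] + 614
       = -4·t + 822 = 842
⇒ t = -5.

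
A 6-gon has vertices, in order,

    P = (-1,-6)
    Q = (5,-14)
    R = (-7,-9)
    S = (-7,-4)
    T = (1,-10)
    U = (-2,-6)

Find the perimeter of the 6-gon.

|PQ| = √((6)² + (-8)²) = √100 = 10
|QR| = √((-12)² + (5)²) = √169 = 13
|RS| = √((0)² + (5)²) = √25 = 5
|ST| = √((8)² + (-6)²) = √100 = 10
|TU| = √((-3)² + (4)²) = √25 = 5
|UP| = √((1)² + (0)²) = √1 = 1
Perimeter = 10 + 13 + 5 + 10 + 5 + 1 = 44.

44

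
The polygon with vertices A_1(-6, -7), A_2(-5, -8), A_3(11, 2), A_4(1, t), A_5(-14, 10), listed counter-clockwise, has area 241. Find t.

The doubled signed area Σ (x_i y_{i+1} − x_{i+1} y_i) is linear in t.
With t=0 it equals 257; the coefficient of t is 25 (from the two edges through A_4).
So 25·t + 257 = 2·241 = 482 ⇒ t = 9.

9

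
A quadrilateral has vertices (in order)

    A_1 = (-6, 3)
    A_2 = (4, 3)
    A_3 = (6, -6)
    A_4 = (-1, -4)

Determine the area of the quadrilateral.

Cross-terms: -30, -42, -30, -27  ⇒  Σ = -129
Area = |Σ|/2 = 64.5.

64.5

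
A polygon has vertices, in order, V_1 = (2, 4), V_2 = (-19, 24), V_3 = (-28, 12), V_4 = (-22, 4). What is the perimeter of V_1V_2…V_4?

78

|V_1V_2| = √((-21)² + (20)²) = √841 = 29
|V_2V_3| = √((-9)² + (-12)²) = √225 = 15
|V_3V_4| = √((6)² + (-8)²) = √100 = 10
|V_4V_1| = √((24)² + (0)²) = √576 = 24
Perimeter = 29 + 15 + 10 + 24 = 78.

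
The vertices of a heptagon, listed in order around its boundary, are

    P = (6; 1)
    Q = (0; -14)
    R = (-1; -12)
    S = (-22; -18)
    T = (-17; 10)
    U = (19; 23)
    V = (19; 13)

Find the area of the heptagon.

Apply the shoelace formula: 2A = Σ (x_i·y_{i+1} − x_{i+1}·y_i), indices taken mod 7.
Σ = (-84) + (-14) + (-246) + (-526) + (-581) + (-190) + (-59) = -1700
Area = |Σ|/2 = 850.

850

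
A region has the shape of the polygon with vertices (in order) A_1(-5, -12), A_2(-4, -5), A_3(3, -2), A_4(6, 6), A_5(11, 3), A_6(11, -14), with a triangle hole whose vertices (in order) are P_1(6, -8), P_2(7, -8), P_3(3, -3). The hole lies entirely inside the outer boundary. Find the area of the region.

201

Outer boundary:
Apply the surveyor's formula: 2A = Σ (x_i·y_{i+1} − x_{i+1}·y_i), indices taken mod 6.
Cross-terms: -23, 23, 30, -48, -187, -202  ⇒  Σ = -407
Area = |Σ|/2 = 203.5.
Hole:
Cross-terms: 8, 3, -6  ⇒  Σ = 5
Area = |Σ|/2 = 2.5.
Net area = 203.5 − 2.5 = 201.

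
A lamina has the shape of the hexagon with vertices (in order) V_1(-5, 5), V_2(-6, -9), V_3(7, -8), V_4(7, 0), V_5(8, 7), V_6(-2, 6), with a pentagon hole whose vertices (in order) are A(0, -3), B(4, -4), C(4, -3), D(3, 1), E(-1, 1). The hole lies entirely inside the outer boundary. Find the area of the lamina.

168.5

Outer boundary:
Apply the surveyor's formula: 2A = Σ (x_i·y_{i+1} − x_{i+1}·y_i), indices taken mod 6.
Σ = (75) + (111) + (56) + (49) + (62) + (20) = 373
Area = |Σ|/2 = 186.5.
Hole:
Apply the shoelace (surveyor's) formula: 2A = Σ (x_i·y_{i+1} − x_{i+1}·y_i), indices taken mod 5.
A→B: (0)(-4) − (4)(-3) = 12
B→C: (4)(-3) − (4)(-4) = 4
C→D: (4)(1) − (3)(-3) = 13
D→E: (3)(1) − (-1)(1) = 4
E→A: (-1)(-3) − (0)(1) = 3
Σ = 36
Area = |Σ|/2 = 18.
Net area = 186.5 − 18 = 168.5.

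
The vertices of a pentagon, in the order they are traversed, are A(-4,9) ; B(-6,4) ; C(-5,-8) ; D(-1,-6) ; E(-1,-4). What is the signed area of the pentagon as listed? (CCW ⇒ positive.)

50.5

Apply the surveyor's formula: 2A = Σ (x_i·y_{i+1} − x_{i+1}·y_i), indices taken mod 5.
Σ = (38) + (68) + (22) + (-2) + (-25) = 101
Signed area = Σ/2 = 50.5 (positive ⇒ counter-clockwise traversal).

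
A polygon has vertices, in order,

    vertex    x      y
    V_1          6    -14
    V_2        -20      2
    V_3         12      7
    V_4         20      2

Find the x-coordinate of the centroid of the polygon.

Apply the shoelace (surveyor's) formula. First the cross-terms c_i = x_i·y_{i+1} − x_{i+1}·y_i:
  -268, -164, -116, -292  ⇒  2A = -840, A = -420.
Then Σ (x_i + x_{i+1})·c_i = -6240, so x̄ = -6240 / (6·(-420)) = 52/21.

52/21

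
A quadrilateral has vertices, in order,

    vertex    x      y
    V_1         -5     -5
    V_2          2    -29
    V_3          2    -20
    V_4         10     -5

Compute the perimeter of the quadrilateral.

|V_1V_2| = √((7)² + (-24)²) = √625 = 25
|V_2V_3| = √((0)² + (9)²) = √81 = 9
|V_3V_4| = √((8)² + (15)²) = √289 = 17
|V_4V_1| = √((-15)² + (0)²) = √225 = 15
Perimeter = 25 + 9 + 17 + 15 = 66.

66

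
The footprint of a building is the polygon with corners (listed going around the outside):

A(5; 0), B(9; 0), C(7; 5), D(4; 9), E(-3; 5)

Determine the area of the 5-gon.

Apply the surveyor's formula: 2A = Σ (x_i·y_{i+1} − x_{i+1}·y_i), indices taken mod 5.
Σ = (0) + (45) + (43) + (47) + (-25) = 110
Area = |Σ|/2 = 55.

55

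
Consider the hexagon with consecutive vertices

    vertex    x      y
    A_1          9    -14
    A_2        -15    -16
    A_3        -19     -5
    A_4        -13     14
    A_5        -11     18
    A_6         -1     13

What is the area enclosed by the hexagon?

611

A_1→A_2: (9)(-16) − (-15)(-14) = -354
A_2→A_3: (-15)(-5) − (-19)(-16) = -229
A_3→A_4: (-19)(14) − (-13)(-5) = -331
A_4→A_5: (-13)(18) − (-11)(14) = -80
A_5→A_6: (-11)(13) − (-1)(18) = -125
A_6→A_1: (-1)(-14) − (9)(13) = -103
Σ = -1222
Area = |Σ|/2 = 611.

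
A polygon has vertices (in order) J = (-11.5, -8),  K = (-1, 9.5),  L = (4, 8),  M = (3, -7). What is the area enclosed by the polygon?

Apply the surveyor's formula: 2A = Σ (x_i·y_{i+1} − x_{i+1}·y_i), indices taken mod 4.
Σ = (-117.25) + (-46) + (-52) + (-104.5) = -319.75
Area = |Σ|/2 = 159.875.

159.875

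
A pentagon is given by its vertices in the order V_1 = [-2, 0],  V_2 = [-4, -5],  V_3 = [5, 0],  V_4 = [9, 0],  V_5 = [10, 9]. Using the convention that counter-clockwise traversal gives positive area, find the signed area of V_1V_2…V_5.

67

Apply Gauss's area formula: 2A = Σ (x_i·y_{i+1} − x_{i+1}·y_i), indices taken mod 5.
V_1→V_2: (-2)(-5) − (-4)(0) = 10
V_2→V_3: (-4)(0) − (5)(-5) = 25
V_3→V_4: (5)(0) − (9)(0) = 0
V_4→V_5: (9)(9) − (10)(0) = 81
V_5→V_1: (10)(0) − (-2)(9) = 18
Σ = 134
Signed area = Σ/2 = 67 (positive ⇒ counter-clockwise traversal).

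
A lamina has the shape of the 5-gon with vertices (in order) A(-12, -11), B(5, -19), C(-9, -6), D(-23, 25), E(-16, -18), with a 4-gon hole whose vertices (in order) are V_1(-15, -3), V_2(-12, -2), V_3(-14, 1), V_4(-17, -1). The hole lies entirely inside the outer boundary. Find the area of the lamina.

236

Outer boundary:
Apply Gauss's area formula: 2A = Σ (x_i·y_{i+1} − x_{i+1}·y_i), indices taken mod 5.
Cross-terms: 283, -201, -363, 814, -40  ⇒  Σ = 493
Area = |Σ|/2 = 246.5.
Hole:
Apply the shoelace (surveyor's) formula: 2A = Σ (x_i·y_{i+1} − x_{i+1}·y_i), indices taken mod 4.
V_1→V_2: (-15)(-2) − (-12)(-3) = -6
V_2→V_3: (-12)(1) − (-14)(-2) = -40
V_3→V_4: (-14)(-1) − (-17)(1) = 31
V_4→V_1: (-17)(-3) − (-15)(-1) = 36
Σ = 21
Area = |Σ|/2 = 10.5.
Net area = 246.5 − 10.5 = 236.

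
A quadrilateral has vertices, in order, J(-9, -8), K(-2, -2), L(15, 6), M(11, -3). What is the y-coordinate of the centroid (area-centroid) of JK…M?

Apply the surveyor's formula. First the cross-terms c_i = x_i·y_{i+1} − x_{i+1}·y_i:
  2, 18, -111, -115  ⇒  2A = -206, A = -103.
Then Σ (y_i + y_{i+1})·c_i = 984, so ȳ = 984 / (6·(-103)) = -164/103.

-164/103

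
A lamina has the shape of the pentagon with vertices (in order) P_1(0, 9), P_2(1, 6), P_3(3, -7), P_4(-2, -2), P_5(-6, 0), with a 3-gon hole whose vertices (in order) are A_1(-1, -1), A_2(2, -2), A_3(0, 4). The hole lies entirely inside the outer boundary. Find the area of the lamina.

52

Outer boundary:
Apply the shoelace (surveyor's) formula: 2A = Σ (x_i·y_{i+1} − x_{i+1}·y_i), indices taken mod 5.
P_1→P_2: (0)(6) − (1)(9) = -9
P_2→P_3: (1)(-7) − (3)(6) = -25
P_3→P_4: (3)(-2) − (-2)(-7) = -20
P_4→P_5: (-2)(0) − (-6)(-2) = -12
P_5→P_1: (-6)(9) − (0)(0) = -54
Σ = -120
Area = |Σ|/2 = 60.
Hole:
Cross-terms: 4, 8, 4  ⇒  Σ = 16
Area = |Σ|/2 = 8.
Net area = 60 − 8 = 52.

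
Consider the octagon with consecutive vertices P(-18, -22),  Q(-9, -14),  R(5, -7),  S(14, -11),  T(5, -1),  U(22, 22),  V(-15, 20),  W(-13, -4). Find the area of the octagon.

853.5

Σ = (54) + (133) + (43) + (41) + (132) + (770) + (320) + (214) = 1707
Area = |Σ|/2 = 853.5.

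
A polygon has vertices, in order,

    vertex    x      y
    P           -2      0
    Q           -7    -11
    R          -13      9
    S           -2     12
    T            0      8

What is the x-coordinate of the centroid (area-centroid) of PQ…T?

Apply the shoelace (surveyor's) formula. First the cross-terms c_i = x_i·y_{i+1} − x_{i+1}·y_i:
  22, -206, -138, -16, 16  ⇒  2A = -322, A = -161.
Then Σ (x_i + x_{i+1})·c_i = 5992, so x̄ = 5992 / (6·(-161)) = -428/69.

-428/69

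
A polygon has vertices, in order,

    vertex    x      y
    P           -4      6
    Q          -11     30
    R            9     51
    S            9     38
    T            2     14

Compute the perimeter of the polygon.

|PQ| = √((-7)² + (24)²) = √625 = 25
|QR| = √((20)² + (21)²) = √841 = 29
|RS| = √((0)² + (-13)²) = √169 = 13
|ST| = √((-7)² + (-24)²) = √625 = 25
|TP| = √((-6)² + (-8)²) = √100 = 10
Perimeter = 25 + 29 + 13 + 25 + 10 = 102.

102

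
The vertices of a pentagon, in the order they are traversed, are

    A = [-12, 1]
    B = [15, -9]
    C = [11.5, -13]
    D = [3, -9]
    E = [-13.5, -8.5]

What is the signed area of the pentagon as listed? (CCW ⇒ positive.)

A→B: (-12)(-9) − (15)(1) = 93
B→C: (15)(-13) − (11.5)(-9) = -91.5
C→D: (11.5)(-9) − (3)(-13) = -64.5
D→E: (3)(-8.5) − (-13.5)(-9) = -147
E→A: (-13.5)(1) − (-12)(-8.5) = -115.5
Σ = -325.5
Signed area = Σ/2 = -162.75 (negative ⇒ clockwise traversal).

-162.75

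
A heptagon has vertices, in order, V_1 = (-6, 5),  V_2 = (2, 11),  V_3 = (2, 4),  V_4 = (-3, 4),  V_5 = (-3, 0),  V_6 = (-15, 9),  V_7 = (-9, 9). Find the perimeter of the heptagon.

52

|V_1V_2| = √((8)² + (6)²) = √100 = 10
|V_2V_3| = √((0)² + (-7)²) = √49 = 7
|V_3V_4| = √((-5)² + (0)²) = √25 = 5
|V_4V_5| = √((0)² + (-4)²) = √16 = 4
|V_5V_6| = √((-12)² + (9)²) = √225 = 15
|V_6V_7| = √((6)² + (0)²) = √36 = 6
|V_7V_1| = √((3)² + (-4)²) = √25 = 5
Perimeter = 10 + 7 + 5 + 4 + 15 + 6 + 5 = 52.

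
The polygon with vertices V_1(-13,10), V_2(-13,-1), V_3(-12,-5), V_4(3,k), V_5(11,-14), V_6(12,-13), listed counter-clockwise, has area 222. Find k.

Write out the shoelace sum; only the two edges meeting at V_4 involve k:
2·Area = [((-12)·k − 3·(-5)) + (3·(-14) − 11·k)] + 172
       = -23·k + 145 = 444
⇒ k = -13.

-13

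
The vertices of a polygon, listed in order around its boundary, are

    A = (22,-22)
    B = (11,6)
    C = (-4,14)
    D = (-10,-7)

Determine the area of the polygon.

Cross-terms: 374, 178, 168, 374  ⇒  Σ = 1094
Area = |Σ|/2 = 547.

547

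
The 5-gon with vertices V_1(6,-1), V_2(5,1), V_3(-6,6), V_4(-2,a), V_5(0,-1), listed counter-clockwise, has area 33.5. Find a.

0

The doubled signed area Σ (x_i y_{i+1} − x_{i+1} y_i) is linear in a.
With a=0 it equals 67; the coefficient of a is -6 (from the two edges through V_4).
So -6·a + 67 = 2·33.5 = 67 ⇒ a = 0.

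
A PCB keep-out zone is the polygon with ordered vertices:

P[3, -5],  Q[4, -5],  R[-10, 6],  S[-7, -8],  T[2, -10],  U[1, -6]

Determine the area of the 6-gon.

99

Σ = (5) + (-26) + (122) + (86) + (-2) + (13) = 198
Area = |Σ|/2 = 99.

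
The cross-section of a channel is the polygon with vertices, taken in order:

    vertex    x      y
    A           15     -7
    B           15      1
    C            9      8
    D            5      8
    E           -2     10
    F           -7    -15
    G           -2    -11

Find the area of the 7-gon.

327.5

Apply the surveyor's formula: 2A = Σ (x_i·y_{i+1} − x_{i+1}·y_i), indices taken mod 7.
A→B: (15)(1) − (15)(-7) = 120
B→C: (15)(8) − (9)(1) = 111
C→D: (9)(8) − (5)(8) = 32
D→E: (5)(10) − (-2)(8) = 66
E→F: (-2)(-15) − (-7)(10) = 100
F→G: (-7)(-11) − (-2)(-15) = 47
G→A: (-2)(-7) − (15)(-11) = 179
Σ = 655
Area = |Σ|/2 = 327.5.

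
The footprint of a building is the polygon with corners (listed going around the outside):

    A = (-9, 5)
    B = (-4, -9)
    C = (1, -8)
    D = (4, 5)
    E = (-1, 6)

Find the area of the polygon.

128.5

Apply the shoelace (surveyor's) formula: 2A = Σ (x_i·y_{i+1} − x_{i+1}·y_i), indices taken mod 5.
Σ = (101) + (41) + (37) + (29) + (49) = 257
Area = |Σ|/2 = 128.5.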